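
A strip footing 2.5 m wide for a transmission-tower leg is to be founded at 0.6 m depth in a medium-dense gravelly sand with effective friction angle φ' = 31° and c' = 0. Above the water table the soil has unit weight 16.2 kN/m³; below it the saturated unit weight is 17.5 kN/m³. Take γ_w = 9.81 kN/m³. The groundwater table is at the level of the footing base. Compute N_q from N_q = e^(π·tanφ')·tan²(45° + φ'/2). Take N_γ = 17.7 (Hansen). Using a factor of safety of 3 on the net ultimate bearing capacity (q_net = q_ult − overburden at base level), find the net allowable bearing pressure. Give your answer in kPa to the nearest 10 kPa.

q_all(net) ≈ 120 kPa

N_q = e^(π·tan31°)·tan²(60.5°) = 20.63.
Overburden at base level: q = 16.2 × 0.6 = 9.72 kPa.
Below the base the soil is submerged, so the ½γBN_γ term uses γ' = 17.5 − 9.81 = 7.69 kN/m³.
Surcharge term q·N_q = 9.72 × 20.631 = 200.53 kPa; self-weight term 0.5·γ·B·N_γ = 0.5 × 7.69 × 2.5 × 17.7 = 170.14 kPa.
q_ult = 200.53 + 170.14 = 370.67 kPa.
q_net = 370.67 − 9.72 = 360.95 kPa.
q_all(net) = 360.95 / 3 = 120.32 kPa.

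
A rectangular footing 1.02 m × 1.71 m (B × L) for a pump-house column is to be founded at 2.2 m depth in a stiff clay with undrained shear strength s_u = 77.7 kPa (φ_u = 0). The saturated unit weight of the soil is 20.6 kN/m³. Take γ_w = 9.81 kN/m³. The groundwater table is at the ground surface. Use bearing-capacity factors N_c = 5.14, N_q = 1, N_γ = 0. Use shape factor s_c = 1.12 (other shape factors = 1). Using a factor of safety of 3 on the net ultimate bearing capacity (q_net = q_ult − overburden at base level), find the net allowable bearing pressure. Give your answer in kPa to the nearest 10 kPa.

Water table at ground surface, so effective unit weight γ' = 20.6 − 9.81 = 10.79 kN/m³ is used throughout; overburden q = 10.79 × 2.2 = 23.738 kPa.
Cohesion term c·N_c·s_c = 77.7 × 5.14 × 1.12 = 447.3 kPa; surcharge term q·N_q = 23.738 × 1 = 23.738 kPa.
q_ult = 447.3 + 23.738 = 471.04 kPa.
q_net = 471.04 − 23.738 = 447.3 kPa.
q_all(net) = 447.3 / 3 = 149.1 kPa.

q_all(net) ≈ 150 kPa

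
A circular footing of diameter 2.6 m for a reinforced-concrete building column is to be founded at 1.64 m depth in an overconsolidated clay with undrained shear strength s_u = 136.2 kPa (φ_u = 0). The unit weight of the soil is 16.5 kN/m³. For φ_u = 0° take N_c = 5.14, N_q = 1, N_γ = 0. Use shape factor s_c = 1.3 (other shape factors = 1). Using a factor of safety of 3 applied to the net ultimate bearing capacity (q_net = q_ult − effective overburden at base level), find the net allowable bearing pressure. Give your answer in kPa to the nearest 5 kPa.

q = γ·D_f = 16.5 × 1.64 = 27.06 kPa.
c·N_c·s_c = 136.2 × 5.14 × 1.3 = 910.09 kPa
q·N_q = 27.06 × 1 = 27.06 kPa
q_ult = 910.09 + 27.06 = 937.15 kPa.
Net ultimate: q_net = 937.15 − 27.06 = 910.09 kPa.
q_all(net) = 910.09 / 3 = 303.36 kPa.

q_all(net) ≈ 305 kPa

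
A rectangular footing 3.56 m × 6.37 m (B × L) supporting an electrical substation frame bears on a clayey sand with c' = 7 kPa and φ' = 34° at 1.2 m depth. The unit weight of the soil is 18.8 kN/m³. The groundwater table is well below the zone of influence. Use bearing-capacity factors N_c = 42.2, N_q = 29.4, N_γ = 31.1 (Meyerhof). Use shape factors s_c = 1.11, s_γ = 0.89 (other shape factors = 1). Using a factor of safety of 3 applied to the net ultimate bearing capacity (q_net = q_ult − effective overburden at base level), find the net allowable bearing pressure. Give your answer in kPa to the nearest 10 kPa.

Effective surcharge at the founding depth q = γ·D_f = 18.8 × 1.2 = 22.56 kPa.
q_ult = c·N_c·s_c + q·N_q + 0.5·γ·B·N_γ·s_γ
     = 7 × 42.2 × 1.11 + 22.56 × 29.4 + 0.5 × 18.8 × 3.56 × 31.1 × 0.89
     = 327.89 + 663.26 + 926.25 = 1917.4 kPa.
Net ultimate: q_net = 1917.4 − 22.56 = 1894.8 kPa.
q_all(net) = 1894.8 / 3 = 631.62 kPa.

q_all(net) ≈ 630 kPa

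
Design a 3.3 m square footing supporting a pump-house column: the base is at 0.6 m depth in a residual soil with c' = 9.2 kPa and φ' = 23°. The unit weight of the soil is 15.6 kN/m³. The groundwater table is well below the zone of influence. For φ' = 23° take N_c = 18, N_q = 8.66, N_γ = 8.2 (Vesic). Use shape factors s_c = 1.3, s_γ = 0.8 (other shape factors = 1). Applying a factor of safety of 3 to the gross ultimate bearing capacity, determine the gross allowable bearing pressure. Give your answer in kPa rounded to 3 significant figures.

Effective surcharge at the founding depth q = γ·D_f = 15.6 × 0.6 = 9.36 kPa.
q_ult = c·N_c·s_c + q·N_q + 0.5·γ·B·N_γ·s_γ
     = 9.2 × 18 × 1.3 + 9.36 × 8.66 + 0.5 × 15.6 × 3.3 × 8.2 × 0.8
     = 215.28 + 81.058 + 168.85 = 465.19 kPa.
q_all = q_ult / FS = 465.19 / 3 = 155.06 kPa.

q_all ≈ 155 kPa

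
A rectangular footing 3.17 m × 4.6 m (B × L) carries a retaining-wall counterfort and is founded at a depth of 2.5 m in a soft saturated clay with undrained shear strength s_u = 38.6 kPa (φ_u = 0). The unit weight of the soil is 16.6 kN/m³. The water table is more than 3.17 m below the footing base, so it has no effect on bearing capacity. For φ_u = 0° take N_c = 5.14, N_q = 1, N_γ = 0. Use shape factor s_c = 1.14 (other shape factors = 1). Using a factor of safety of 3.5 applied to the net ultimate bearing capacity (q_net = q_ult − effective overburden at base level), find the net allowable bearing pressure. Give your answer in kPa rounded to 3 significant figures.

Overburden at base level: q = 16.6 × 2.5 = 41.5 kPa.
Cohesion term c·N_c·s_c = 38.6 × 5.14 × 1.14 = 226.18 kPa; surcharge term q·N_q = 41.5 × 1 = 41.5 kPa.
q_ult = 226.18 + 41.5 = 267.68 kPa.
Net ultimate: q_net = 267.68 − 41.5 = 226.18 kPa.
q_all(net) = 226.18 / 3.5 = 64.623 kPa.

q_all(net) ≈ 64.6 kPa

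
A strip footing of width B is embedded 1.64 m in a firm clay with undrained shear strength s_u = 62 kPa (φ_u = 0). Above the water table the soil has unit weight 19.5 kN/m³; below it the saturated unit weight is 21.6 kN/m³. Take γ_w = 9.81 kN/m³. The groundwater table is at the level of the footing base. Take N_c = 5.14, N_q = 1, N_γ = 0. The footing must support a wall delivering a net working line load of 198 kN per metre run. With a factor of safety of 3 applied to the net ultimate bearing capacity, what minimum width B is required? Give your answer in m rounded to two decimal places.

B = 1.86 m

q = γ·D_f = 19.5 × 1.64 = 31.98 kPa.
c·N_c = 62 × 5.14 = 318.68 kPa
q·N_q = 31.98 × 1 = 31.98 kPa
q_ult = 318.68 + 31.98 = 350.66 kPa.
For φ = 0 the ½γBN_γ term vanishes, so q_ult is independent of B. q_net = 350.66 − 31.98 = 318.68 kPa; q_all(net) = 318.68/3 = 106.23 kPa.
Required width B = w / q_all(net) = 198 / 106.23 = 1.864 m.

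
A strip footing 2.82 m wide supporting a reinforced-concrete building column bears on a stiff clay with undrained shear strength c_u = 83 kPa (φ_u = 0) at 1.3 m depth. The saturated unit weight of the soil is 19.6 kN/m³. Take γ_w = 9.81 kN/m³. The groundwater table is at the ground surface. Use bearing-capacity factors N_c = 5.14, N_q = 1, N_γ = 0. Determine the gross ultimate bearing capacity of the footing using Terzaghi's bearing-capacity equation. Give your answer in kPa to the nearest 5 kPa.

q_ult ≈ 440 kPa

γ' = 19.6 − 9.81 = 9.79 kN/m³ (submerged throughout). q = 9.79 × 1.3 = 12.727 kPa.
c·N_c = 83 × 5.14 = 426.62 kPa
q·N_q = 12.727 × 1 = 12.727 kPa
q_ult = 426.62 + 12.727 = 439.35 kPa.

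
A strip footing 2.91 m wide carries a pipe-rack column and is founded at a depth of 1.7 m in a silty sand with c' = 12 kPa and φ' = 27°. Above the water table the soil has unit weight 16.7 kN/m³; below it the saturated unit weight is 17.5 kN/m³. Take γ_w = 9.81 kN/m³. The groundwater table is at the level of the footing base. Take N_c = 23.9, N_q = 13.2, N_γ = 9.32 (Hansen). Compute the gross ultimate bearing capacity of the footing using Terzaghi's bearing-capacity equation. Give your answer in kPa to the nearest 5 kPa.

q_ult ≈ 765 kPa

Effective surcharge at the founding depth q = γ·D_f = 16.7 × 1.7 = 28.39 kPa.
The water table coincides with the base, so in the self-weight term γ → γ' = 7.69 kN/m³.
q_ult = c·N_c + q·N_q + 0.5·γ·B·N_γ
     = 12 × 23.9 + 28.39 × 13.2 + 0.5 × 7.69 × 2.91 × 9.32
     = 286.8 + 374.75 + 104.28 = 765.83 kPa.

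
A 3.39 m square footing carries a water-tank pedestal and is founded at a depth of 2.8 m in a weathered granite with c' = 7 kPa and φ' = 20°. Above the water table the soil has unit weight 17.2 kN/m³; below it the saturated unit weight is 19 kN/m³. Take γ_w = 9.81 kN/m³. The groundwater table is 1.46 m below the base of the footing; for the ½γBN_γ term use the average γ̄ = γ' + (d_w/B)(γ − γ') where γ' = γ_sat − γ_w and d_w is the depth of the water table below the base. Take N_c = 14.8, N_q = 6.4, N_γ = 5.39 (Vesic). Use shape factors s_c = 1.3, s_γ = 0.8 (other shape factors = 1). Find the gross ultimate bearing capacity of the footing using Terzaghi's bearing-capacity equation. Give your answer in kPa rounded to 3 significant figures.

q_ult ≈ 535 kPa

Overburden at base level: q = 17.2 × 2.8 = 48.16 kPa.
The water table is 1.46 m below the base (< B = 3.39 m), so the ½γBN_γ term uses γ̄ = γ' + (d_w/B)(γ − γ') = 9.19 + (1.46/3.39)(17.2 − 9.19) = 12.64 kN/m³.
Cohesion term c·N_c·s_c = 7 × 14.8 × 1.3 = 134.68 kPa; surcharge term q·N_q = 48.16 × 6.4 = 308.22 kPa; self-weight term 0.5·γ·B·N_γ·s_γ = 0.5 × 12.64 × 3.39 × 5.39 × 0.8 = 92.382 kPa.
q_ult = 134.68 + 308.22 + 92.382 = 535.29 kPa.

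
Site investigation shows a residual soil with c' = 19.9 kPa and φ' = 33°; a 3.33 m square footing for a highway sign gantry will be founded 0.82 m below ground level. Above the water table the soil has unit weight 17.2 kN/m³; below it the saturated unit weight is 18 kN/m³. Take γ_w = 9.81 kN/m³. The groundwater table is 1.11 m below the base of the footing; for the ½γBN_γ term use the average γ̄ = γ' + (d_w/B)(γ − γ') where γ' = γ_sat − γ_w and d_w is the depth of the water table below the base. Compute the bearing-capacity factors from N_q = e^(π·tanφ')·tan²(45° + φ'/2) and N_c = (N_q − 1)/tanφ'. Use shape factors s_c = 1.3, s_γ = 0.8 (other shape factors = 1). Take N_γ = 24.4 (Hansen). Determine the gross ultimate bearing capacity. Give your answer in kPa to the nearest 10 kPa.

q_ult ≈ 1730 kPa

tan33° = 0.6494, so N_q = e^(π×0.6494)·tan²(61.5°) = 7.692 × 3.392 = 26.09.
N_c = (26.09 − 1)/tan33° = 38.64.
Overburden at base level: q = 17.2 × 0.82 = 14.104 kPa.
The water table is 1.11 m below the base (< B = 3.33 m), so the ½γBN_γ term uses γ̄ = γ' + (d_w/B)(γ − γ') = 8.19 + (1.11/3.33)(17.2 − 8.19) = 11.193 kN/m³.
Cohesion term c·N_c·s_c = 19.9 × 38.638 × 1.3 = 999.57 kPa; surcharge term q·N_q = 14.104 × 26.092 = 368 kPa; self-weight term 0.5·γ·B·N_γ·s_γ = 0.5 × 11.193 × 3.33 × 24.4 × 0.8 = 363.79 kPa.
q_ult = 999.57 + 368 + 363.79 = 1731.4 kPa.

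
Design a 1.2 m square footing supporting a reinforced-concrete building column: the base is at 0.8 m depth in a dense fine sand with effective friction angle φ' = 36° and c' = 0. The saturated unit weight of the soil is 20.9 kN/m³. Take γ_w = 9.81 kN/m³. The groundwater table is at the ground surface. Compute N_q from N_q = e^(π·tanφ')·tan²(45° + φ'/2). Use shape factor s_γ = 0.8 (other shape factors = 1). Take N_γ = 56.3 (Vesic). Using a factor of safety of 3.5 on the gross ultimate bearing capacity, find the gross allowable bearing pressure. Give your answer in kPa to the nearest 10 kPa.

q_all ≈ 180 kPa

N_q = e^(π·tan36°)·tan²(63°) = 37.75.
γ' = 20.9 − 9.81 = 11.09 kN/m³ (submerged throughout). q = 11.09 × 0.8 = 8.872 kPa; the same γ' applies in the ½γBN_γ term.
q·N_q = 8.872 × 37.752 = 334.94 kPa
0.5·γ·B·N_γ·s_γ = 0.5 × 11.09 × 1.2 × 56.3 × 0.8 = 299.7 kPa
q_ult = 334.94 + 299.7 = 634.64 kPa.
q_all = 634.64 / 3.5 = 181.32 kPa.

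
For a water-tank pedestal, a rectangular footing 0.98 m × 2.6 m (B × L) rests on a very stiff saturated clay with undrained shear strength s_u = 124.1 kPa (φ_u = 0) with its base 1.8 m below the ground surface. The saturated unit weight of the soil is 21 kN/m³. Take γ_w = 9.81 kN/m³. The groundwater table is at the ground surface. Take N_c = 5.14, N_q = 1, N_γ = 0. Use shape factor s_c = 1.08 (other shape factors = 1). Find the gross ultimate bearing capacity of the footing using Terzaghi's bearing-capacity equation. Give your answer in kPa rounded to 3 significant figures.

q_ult ≈ 709 kPa

With the water table at the surface the whole profile is submerged: γ' = 21 − 9.81 = 11.19 kN/m³, so q = γ'·D_f = 20.142 kPa.
q_ult = c·N_c·s_c + q·N_q
     = 124.1 × 5.14 × 1.08 + 20.142 × 1
     = 688.9 + 20.142 = 709.05 kPa.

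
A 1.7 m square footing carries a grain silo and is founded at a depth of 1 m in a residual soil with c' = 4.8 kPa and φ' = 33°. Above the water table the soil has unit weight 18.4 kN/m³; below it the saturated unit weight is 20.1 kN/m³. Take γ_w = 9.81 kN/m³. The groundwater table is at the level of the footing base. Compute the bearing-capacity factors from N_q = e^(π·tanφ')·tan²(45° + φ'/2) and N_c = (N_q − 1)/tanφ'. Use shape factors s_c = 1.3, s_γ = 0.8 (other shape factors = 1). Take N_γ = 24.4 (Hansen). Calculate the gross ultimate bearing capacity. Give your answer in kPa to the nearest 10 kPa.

q_ult ≈ 890 kPa

tan33° = 0.6494, so N_q = e^(π×0.6494)·tan²(61.5°) = 7.692 × 3.392 = 26.09.
N_c = (26.09 − 1)/tan33° = 38.64.
q = γ·D_f = 18.4 × 1 = 18.4 kPa.
For the ½γBN_γ term take γ' = 20.1 − 9.81 = 10.29 kN/m³ (soil below base is submerged).
c·N_c·s_c = 4.8 × 38.638 × 1.3 = 241.1 kPa
q·N_q = 18.4 × 26.092 = 480.09 kPa
0.5·γ·B·N_γ·s_γ = 0.5 × 10.29 × 1.7 × 24.4 × 0.8 = 170.73 kPa
q_ult = 241.1 + 480.09 + 170.73 = 891.93 kPa.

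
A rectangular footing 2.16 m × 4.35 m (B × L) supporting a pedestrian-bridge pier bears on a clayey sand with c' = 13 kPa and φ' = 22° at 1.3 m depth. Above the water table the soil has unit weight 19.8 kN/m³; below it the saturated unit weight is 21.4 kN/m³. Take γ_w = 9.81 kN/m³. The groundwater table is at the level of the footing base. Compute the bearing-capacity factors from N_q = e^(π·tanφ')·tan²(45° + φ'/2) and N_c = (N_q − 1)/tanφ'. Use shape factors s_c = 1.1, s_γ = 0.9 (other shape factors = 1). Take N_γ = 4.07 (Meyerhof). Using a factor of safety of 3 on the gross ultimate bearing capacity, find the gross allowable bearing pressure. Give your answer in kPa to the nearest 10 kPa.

N_q = e^(π·tan22°)·tan²(56°) = 7.82; N_c = (N_q − 1)/tanφ' = 16.88.
Overburden at base level: q = 19.8 × 1.3 = 25.74 kPa.
Below the base the soil is submerged, so the ½γBN_γ term uses γ' = 21.4 − 9.81 = 11.59 kN/m³.
Cohesion term c·N_c·s_c = 13 × 16.883 × 1.1 = 241.42 kPa; surcharge term q·N_q = 25.74 × 7.8211 = 201.32 kPa; self-weight term 0.5·γ·B·N_γ·s_γ = 0.5 × 11.59 × 2.16 × 4.07 × 0.9 = 45.851 kPa.
q_ult = 241.42 + 201.32 + 45.851 = 488.59 kPa.
q_all = 488.59 / 3 = 162.86 kPa.

q_all ≈ 160 kPa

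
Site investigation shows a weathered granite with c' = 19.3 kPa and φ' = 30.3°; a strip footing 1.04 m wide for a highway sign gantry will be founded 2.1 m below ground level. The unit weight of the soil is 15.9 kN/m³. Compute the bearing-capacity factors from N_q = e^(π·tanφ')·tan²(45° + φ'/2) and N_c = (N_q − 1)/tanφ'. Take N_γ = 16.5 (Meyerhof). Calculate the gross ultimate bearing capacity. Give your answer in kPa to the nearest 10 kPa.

q_ult ≈ 1370 kPa

tan30.3° = 0.5844, so N_q = e^(π×0.5844)·tan²(60.15°) = 6.27 × 3.037 = 19.04.
N_c = (19.04 − 1)/tan30.3° = 30.87.
Effective surcharge at the founding depth q = γ·D_f = 15.9 × 2.1 = 33.39 kPa.
q_ult = c·N_c + q·N_q + 0.5·γ·B·N_γ
     = 19.3 × 30.871 + 33.39 × 19.04 + 0.5 × 15.9 × 1.04 × 16.5
     = 595.81 + 635.73 + 136.42 = 1368 kPa.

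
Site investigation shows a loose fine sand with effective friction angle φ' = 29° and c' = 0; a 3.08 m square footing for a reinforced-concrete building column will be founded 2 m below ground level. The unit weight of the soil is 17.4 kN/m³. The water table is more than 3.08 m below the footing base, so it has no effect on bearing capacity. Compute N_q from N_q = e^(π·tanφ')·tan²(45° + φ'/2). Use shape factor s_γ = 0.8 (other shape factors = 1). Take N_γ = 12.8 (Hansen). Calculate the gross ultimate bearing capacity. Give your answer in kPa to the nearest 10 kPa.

q_ult ≈ 850 kPa

tan29° = 0.5543, so N_q = e^(π×0.5543)·tan²(59.5°) = 5.705 × 2.882 = 16.44.
Effective surcharge at the founding depth q = γ·D_f = 17.4 × 2 = 34.8 kPa.
q_ult = q·N_q + 0.5·γ·B·N_γ·s_γ
     = 34.8 × 16.443 + 0.5 × 17.4 × 3.08 × 12.8 × 0.8
     = 572.23 + 274.39 = 846.62 kPa.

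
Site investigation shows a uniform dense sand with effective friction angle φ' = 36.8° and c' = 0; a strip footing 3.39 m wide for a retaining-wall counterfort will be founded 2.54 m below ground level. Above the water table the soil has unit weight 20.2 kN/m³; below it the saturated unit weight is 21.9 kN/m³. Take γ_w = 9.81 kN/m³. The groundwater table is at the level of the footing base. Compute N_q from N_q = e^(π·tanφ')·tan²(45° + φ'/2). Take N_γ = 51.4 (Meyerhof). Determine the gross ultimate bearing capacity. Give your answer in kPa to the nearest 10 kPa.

q_ult ≈ 3200 kPa

tan36.8° = 0.7481, so N_q = e^(π×0.7481)·tan²(63.4°) = 10.488 × 3.988 = 41.82.
Effective surcharge at the founding depth q = γ·D_f = 20.2 × 2.54 = 51.308 kPa.
The water table coincides with the base, so in the self-weight term γ → γ' = 12.09 kN/m³.
q_ult = q·N_q + 0.5·γ·B·N_γ
     = 51.308 × 41.823 + 0.5 × 12.09 × 3.39 × 51.4
     = 2145.9 + 1053.3 = 3199.2 kPa.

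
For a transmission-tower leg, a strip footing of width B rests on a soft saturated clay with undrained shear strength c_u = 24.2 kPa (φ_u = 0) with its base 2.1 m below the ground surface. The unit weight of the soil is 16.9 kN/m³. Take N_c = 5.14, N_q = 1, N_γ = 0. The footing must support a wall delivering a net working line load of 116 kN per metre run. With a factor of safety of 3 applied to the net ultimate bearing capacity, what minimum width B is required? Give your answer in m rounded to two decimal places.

B = 2.80 m

Overburden at base level: q = 16.9 × 2.1 = 35.49 kPa.
Cohesion term c·N_c = 24.2 × 5.14 = 124.39 kPa; surcharge term q·N_q = 35.49 × 1 = 35.49 kPa.
q_ult = 124.39 + 35.49 = 159.88 kPa.
For φ = 0 the ½γBN_γ term vanishes, so q_ult is independent of B. q_net = 159.88 − 35.49 = 124.39 kPa; q_all(net) = 124.39/3 = 41.463 kPa.
Required width B = w / q_all(net) = 116 / 41.463 = 2.798 m.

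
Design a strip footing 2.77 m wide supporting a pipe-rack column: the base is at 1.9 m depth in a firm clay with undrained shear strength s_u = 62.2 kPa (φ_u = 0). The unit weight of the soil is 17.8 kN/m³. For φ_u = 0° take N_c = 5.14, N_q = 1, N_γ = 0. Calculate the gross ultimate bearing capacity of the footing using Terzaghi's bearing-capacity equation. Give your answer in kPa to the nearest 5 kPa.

q_ult ≈ 355 kPa

Effective surcharge at the founding depth q = γ·D_f = 17.8 × 1.9 = 33.82 kPa.
q_ult = c·N_c + q·N_q
     = 62.2 × 5.14 + 33.82 × 1
     = 319.71 + 33.82 = 353.53 kPa.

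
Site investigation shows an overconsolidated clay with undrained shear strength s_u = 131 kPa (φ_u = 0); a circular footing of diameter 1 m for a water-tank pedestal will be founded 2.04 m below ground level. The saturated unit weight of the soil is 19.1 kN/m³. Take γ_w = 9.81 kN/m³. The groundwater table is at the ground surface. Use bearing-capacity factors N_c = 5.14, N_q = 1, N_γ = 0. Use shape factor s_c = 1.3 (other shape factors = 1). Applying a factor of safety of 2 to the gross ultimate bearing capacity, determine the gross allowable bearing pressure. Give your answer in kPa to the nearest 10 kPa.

Water table at ground surface, so effective unit weight γ' = 19.1 − 9.81 = 9.29 kN/m³ is used throughout; overburden q = 9.29 × 2.04 = 18.952 kPa.
Cohesion term c·N_c·s_c = 131 × 5.14 × 1.3 = 875.34 kPa; surcharge term q·N_q = 18.952 × 1 = 18.952 kPa.
q_ult = 875.34 + 18.952 = 894.29 kPa.
q_all = q_ult / FS = 894.29 / 2 = 447.15 kPa.

q_all ≈ 450 kPa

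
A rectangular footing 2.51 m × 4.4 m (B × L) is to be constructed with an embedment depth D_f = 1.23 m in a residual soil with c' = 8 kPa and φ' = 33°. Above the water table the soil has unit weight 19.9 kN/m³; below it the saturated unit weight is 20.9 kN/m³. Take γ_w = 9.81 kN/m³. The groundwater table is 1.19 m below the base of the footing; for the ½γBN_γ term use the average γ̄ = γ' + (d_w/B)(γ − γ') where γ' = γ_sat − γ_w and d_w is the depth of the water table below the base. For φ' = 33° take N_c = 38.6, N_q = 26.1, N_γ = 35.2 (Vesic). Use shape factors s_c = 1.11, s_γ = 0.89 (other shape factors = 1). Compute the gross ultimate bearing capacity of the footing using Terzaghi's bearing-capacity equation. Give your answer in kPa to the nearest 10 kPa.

q_ult ≈ 1580 kPa

Overburden at base level: q = 19.9 × 1.23 = 24.477 kPa.
The water table is 1.19 m below the base (< B = 2.51 m), so the ½γBN_γ term uses γ̄ = γ' + (d_w/B)(γ − γ') = 11.09 + (1.19/2.51)(19.9 − 11.09) = 15.267 kN/m³.
Cohesion term c·N_c·s_c = 8 × 38.6 × 1.11 = 342.77 kPa; surcharge term q·N_q = 24.477 × 26.1 = 638.85 kPa; self-weight term 0.5·γ·B·N_γ·s_γ = 0.5 × 15.267 × 2.51 × 35.2 × 0.89 = 600.24 kPa.
q_ult = 342.77 + 638.85 + 600.24 = 1581.9 kPa.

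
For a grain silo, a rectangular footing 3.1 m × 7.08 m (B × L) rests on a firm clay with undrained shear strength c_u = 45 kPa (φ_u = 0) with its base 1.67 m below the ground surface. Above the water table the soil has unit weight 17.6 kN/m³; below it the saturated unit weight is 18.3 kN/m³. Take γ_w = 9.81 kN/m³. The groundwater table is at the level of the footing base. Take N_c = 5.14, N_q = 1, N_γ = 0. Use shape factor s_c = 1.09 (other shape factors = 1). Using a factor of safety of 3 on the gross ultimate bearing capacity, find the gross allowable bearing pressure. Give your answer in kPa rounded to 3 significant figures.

q = γ·D_f = 17.6 × 1.67 = 29.392 kPa.
c·N_c·s_c = 45 × 5.14 × 1.09 = 252.12 kPa
q·N_q = 29.392 × 1 = 29.392 kPa
q_ult = 252.12 + 29.392 = 281.51 kPa.
q_all = 281.51 / 3 = 93.836 kPa.

q_all ≈ 93.8 kPa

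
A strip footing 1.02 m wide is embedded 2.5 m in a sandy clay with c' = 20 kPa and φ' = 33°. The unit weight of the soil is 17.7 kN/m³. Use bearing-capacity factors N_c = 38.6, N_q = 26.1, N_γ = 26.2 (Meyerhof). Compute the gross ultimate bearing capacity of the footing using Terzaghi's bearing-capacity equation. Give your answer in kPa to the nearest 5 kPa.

q_ult ≈ 2165 kPa

Overburden at base level: q = 17.7 × 2.5 = 44.25 kPa.
Cohesion term c·N_c = 20 × 38.6 = 772 kPa; surcharge term q·N_q = 44.25 × 26.1 = 1154.9 kPa; self-weight term 0.5·γ·B·N_γ = 0.5 × 17.7 × 1.02 × 26.2 = 236.51 kPa.
q_ult = 772 + 1154.9 + 236.51 = 2163.4 kPa.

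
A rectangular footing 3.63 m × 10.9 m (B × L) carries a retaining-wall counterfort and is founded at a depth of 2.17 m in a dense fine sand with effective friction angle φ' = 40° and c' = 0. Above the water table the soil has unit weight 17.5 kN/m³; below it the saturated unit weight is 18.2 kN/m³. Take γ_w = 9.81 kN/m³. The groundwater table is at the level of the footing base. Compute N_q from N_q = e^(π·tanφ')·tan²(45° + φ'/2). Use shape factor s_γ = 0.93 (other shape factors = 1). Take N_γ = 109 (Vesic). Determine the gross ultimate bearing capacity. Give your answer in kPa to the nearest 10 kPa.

q_ult ≈ 3980 kPa

tan40° = 0.8391, so N_q = e^(π×0.8391)·tan²(65°) = 13.959 × 4.599 = 64.2.
Effective surcharge at the founding depth q = γ·D_f = 17.5 × 2.17 = 37.975 kPa.
The water table coincides with the base, so in the self-weight term γ → γ' = 8.39 kN/m³.
q_ult = q·N_q + 0.5·γ·B·N_γ·s_γ
     = 37.975 × 64.195 + 0.5 × 8.39 × 3.63 × 109 × 0.93
     = 2437.8 + 1543.6 = 3981.5 kPa.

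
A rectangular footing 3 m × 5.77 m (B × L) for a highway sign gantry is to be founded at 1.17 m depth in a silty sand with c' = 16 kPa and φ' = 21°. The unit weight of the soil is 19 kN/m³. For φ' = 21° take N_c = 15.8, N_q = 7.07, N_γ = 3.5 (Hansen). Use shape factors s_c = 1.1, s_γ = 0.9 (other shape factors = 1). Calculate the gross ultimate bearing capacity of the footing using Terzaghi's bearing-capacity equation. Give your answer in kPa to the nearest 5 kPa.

q_ult ≈ 525 kPa

Effective surcharge at the founding depth q = γ·D_f = 19 × 1.17 = 22.23 kPa.
q_ult = c·N_c·s_c + q·N_q + 0.5·γ·B·N_γ·s_γ
     = 16 × 15.8 × 1.1 + 22.23 × 7.07 + 0.5 × 19 × 3 × 3.5 × 0.9
     = 278.08 + 157.17 + 89.775 = 525.02 kPa.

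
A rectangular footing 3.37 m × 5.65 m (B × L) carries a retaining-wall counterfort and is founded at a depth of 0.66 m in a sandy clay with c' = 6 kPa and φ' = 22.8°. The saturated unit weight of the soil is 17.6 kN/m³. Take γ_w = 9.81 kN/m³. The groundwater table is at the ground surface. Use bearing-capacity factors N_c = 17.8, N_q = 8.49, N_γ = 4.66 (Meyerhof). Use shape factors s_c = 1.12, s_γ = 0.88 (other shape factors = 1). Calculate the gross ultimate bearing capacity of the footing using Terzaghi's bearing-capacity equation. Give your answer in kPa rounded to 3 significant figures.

q_ult ≈ 217 kPa

With the water table at the surface the whole profile is submerged: γ' = 17.6 − 9.81 = 7.79 kN/m³, so q = γ'·D_f = 5.1414 kPa; the same γ' applies in the ½γBN_γ term.
q_ult = c·N_c·s_c + q·N_q + 0.5·γ·B·N_γ·s_γ
     = 6 × 17.8 × 1.12 + 5.1414 × 8.49 + 0.5 × 7.79 × 3.37 × 4.66 × 0.88
     = 119.62 + 43.65 + 53.828 = 217.09 kPa.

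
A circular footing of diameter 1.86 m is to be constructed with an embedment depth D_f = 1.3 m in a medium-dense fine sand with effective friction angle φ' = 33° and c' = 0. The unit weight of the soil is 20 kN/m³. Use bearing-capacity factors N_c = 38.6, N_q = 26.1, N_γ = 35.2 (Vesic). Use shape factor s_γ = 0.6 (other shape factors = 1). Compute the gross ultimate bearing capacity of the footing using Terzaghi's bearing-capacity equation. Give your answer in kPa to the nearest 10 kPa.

q_ult ≈ 1070 kPa

q = γ·D_f = 20 × 1.3 = 26 kPa.
q·N_q = 26 × 26.1 = 678.6 kPa
0.5·γ·B·N_γ·s_γ = 0.5 × 20 × 1.86 × 35.2 × 0.6 = 392.83 kPa
q_ult = 678.6 + 392.83 = 1071.4 kPa.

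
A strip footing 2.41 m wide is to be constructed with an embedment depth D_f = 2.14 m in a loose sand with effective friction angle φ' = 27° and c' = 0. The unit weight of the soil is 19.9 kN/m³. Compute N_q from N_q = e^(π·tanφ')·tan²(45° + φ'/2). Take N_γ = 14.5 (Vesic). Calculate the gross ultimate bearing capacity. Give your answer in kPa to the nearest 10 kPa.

q_ult ≈ 910 kPa

tan27° = 0.5095, so N_q = e^(π×0.5095)·tan²(58.5°) = 4.957 × 2.663 = 13.2.
Overburden at base level: q = 19.9 × 2.14 = 42.586 kPa.
Surcharge term q·N_q = 42.586 × 13.199 = 562.1 kPa; self-weight term 0.5·γ·B·N_γ = 0.5 × 19.9 × 2.41 × 14.5 = 347.7 kPa.
q_ult = 562.1 + 347.7 = 909.8 kPa.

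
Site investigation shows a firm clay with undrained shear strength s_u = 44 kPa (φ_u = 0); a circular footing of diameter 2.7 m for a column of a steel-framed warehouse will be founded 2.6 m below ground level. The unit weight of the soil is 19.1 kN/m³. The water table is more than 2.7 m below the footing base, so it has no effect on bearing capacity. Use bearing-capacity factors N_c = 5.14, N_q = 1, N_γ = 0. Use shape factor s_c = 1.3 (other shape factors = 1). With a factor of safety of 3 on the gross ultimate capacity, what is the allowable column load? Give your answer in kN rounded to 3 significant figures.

q = γ·D_f = 19.1 × 2.6 = 49.66 kPa.
c·N_c·s_c = 44 × 5.14 × 1.3 = 294.01 kPa
q·N_q = 49.66 × 1 = 49.66 kPa
q_ult = 294.01 + 49.66 = 343.67 kPa.
Gross allowable pressure q_all = 343.67 / 3 = 114.56 kPa.
Footing area = 5.7256 m², so allowable column load = 114.56 × 5.7256 = 655.9 kN.

P_all ≈ 656 kN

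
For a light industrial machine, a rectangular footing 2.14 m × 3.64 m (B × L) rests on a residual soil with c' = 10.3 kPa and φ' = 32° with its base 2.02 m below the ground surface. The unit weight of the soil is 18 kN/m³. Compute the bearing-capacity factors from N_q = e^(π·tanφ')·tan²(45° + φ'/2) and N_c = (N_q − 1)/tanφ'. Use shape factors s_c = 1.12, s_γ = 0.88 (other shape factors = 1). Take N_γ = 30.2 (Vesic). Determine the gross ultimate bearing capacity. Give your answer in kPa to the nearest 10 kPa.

q_ult ≈ 1760 kPa

tan32° = 0.6249, so N_q = e^(π×0.6249)·tan²(61°) = 7.121 × 3.255 = 23.18.
N_c = (23.18 − 1)/tan32° = 35.49.
Effective surcharge at the founding depth q = γ·D_f = 18 × 2.02 = 36.36 kPa.
q_ult = c·N_c·s_c + q·N_q + 0.5·γ·B·N_γ·s_γ
     = 10.3 × 35.49 × 1.12 + 36.36 × 23.177 + 0.5 × 18 × 2.14 × 30.2 × 0.88
     = 409.42 + 842.71 + 511.85 = 1764 kPa.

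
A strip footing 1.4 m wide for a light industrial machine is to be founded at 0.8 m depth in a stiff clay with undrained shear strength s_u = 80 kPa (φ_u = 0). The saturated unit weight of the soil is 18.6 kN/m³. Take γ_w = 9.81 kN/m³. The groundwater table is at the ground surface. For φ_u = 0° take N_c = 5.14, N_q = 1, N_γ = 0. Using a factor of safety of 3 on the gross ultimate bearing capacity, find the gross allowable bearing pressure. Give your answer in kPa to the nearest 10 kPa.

With the water table at the surface the whole profile is submerged: γ' = 18.6 − 9.81 = 8.79 kN/m³, so q = γ'·D_f = 7.032 kPa.
q_ult = c·N_c + q·N_q
     = 80 × 5.14 + 7.032 × 1
     = 411.2 + 7.032 = 418.23 kPa.
q_all = 418.23 / 3 = 139.41 kPa.

q_all ≈ 140 kPa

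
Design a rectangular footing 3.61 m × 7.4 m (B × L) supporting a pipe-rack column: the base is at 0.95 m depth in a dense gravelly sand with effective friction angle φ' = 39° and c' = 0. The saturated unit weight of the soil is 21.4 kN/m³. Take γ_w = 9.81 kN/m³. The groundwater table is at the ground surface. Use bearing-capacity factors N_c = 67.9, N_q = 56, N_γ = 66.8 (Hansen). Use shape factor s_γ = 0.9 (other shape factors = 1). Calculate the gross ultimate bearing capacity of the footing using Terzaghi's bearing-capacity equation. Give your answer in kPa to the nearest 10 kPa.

Water table at ground surface, so effective unit weight γ' = 21.4 − 9.81 = 11.59 kN/m³ is used throughout; overburden q = 11.59 × 0.95 = 11.01 kPa; the same γ' applies in the ½γBN_γ term.
Surcharge term q·N_q = 11.01 × 56 = 616.59 kPa; self-weight term 0.5·γ·B·N_γ·s_γ = 0.5 × 11.59 × 3.61 × 66.8 × 0.9 = 1257.7 kPa.
q_ult = 616.59 + 1257.7 = 1874.3 kPa.

q_ult ≈ 1870 kPa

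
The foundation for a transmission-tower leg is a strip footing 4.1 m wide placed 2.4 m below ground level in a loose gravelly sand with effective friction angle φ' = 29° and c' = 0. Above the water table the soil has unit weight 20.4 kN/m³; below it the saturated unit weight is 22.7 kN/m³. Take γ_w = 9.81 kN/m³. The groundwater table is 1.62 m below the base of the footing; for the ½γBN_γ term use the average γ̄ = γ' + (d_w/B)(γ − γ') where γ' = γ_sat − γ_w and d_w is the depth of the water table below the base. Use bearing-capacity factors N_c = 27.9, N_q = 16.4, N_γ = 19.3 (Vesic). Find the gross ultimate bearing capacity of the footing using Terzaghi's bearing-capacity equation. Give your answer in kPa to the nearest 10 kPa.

Overburden at base level: q = 20.4 × 2.4 = 48.96 kPa.
The water table is 1.62 m below the base (< B = 4.1 m), so the ½γBN_γ term uses γ̄ = γ' + (d_w/B)(γ − γ') = 12.89 + (1.62/4.1)(20.4 − 12.89) = 15.857 kN/m³.
Surcharge term q·N_q = 48.96 × 16.4 = 802.94 kPa; self-weight term 0.5·γ·B·N_γ = 0.5 × 15.857 × 4.1 × 19.3 = 627.4 kPa.
q_ult = 802.94 + 627.4 = 1430.3 kPa.

q_ult ≈ 1430 kPa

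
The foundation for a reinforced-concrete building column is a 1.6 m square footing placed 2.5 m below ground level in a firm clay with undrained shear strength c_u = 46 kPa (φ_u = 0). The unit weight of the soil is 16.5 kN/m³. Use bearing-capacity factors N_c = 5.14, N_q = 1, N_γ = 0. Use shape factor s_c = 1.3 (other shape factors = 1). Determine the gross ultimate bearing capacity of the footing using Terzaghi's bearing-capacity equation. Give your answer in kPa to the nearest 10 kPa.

q_ult ≈ 350 kPa

q = γ·D_f = 16.5 × 2.5 = 41.25 kPa.
c·N_c·s_c = 46 × 5.14 × 1.3 = 307.37 kPa
q·N_q = 41.25 × 1 = 41.25 kPa
q_ult = 307.37 + 41.25 = 348.62 kPa.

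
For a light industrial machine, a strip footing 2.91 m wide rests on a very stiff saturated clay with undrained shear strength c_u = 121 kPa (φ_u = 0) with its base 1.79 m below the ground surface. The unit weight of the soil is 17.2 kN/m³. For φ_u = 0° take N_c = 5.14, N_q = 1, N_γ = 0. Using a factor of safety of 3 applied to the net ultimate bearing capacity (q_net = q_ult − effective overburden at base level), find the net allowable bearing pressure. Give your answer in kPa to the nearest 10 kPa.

Effective surcharge at the founding depth q = γ·D_f = 17.2 × 1.79 = 30.788 kPa.
q_ult = c·N_c + q·N_q
     = 121 × 5.14 + 30.788 × 1
     = 621.94 + 30.788 = 652.73 kPa.
Net ultimate: q_net = 652.73 − 30.788 = 621.94 kPa.
q_all(net) = 621.94 / 3 = 207.31 kPa.

q_all(net) ≈ 210 kPa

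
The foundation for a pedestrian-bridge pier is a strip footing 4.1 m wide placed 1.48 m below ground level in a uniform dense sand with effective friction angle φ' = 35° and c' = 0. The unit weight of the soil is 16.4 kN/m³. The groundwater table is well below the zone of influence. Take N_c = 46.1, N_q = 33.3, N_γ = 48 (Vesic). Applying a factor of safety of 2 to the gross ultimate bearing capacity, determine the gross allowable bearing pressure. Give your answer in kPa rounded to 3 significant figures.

Overburden at base level: q = 16.4 × 1.48 = 24.272 kPa.
Surcharge term q·N_q = 24.272 × 33.3 = 808.26 kPa; self-weight term 0.5·γ·B·N_γ = 0.5 × 16.4 × 4.1 × 48 = 1613.8 kPa.
q_ult = 808.26 + 1613.8 = 2422 kPa.
q_all = q_ult / FS = 2422 / 2 = 1211 kPa.

q_all ≈ 1210 kPa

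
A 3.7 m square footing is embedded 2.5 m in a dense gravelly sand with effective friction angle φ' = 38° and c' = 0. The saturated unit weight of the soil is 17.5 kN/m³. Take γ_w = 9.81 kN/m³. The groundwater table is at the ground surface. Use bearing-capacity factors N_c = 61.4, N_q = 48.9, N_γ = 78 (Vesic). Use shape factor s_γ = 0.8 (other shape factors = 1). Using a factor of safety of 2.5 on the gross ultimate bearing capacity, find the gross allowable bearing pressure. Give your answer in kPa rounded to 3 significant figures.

q_all ≈ 731 kPa

With the water table at the surface the whole profile is submerged: γ' = 17.5 − 9.81 = 7.69 kN/m³, so q = γ'·D_f = 19.225 kPa; the same γ' applies in the ½γBN_γ term.
q_ult = q·N_q + 0.5·γ·B·N_γ·s_γ
     = 19.225 × 48.9 + 0.5 × 7.69 × 3.7 × 78 × 0.8
     = 940.1 + 887.73 = 1827.8 kPa.
q_all = 1827.8 / 2.5 = 731.13 kPa.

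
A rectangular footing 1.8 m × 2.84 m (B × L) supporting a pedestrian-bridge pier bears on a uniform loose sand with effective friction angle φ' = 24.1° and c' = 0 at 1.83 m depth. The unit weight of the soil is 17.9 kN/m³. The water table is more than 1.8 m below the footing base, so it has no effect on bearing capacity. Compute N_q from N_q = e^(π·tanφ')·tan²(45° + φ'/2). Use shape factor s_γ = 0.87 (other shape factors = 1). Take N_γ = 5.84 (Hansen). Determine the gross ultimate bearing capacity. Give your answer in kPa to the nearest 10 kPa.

q_ult ≈ 400 kPa

tan24.1° = 0.4473, so N_q = e^(π×0.4473)·tan²(57.05°) = 4.077 × 2.38 = 9.7.
Effective surcharge at the founding depth q = γ·D_f = 17.9 × 1.83 = 32.757 kPa.
q_ult = q·N_q + 0.5·γ·B·N_γ·s_γ
     = 32.757 × 9.7038 + 0.5 × 17.9 × 1.8 × 5.84 × 0.87
     = 317.87 + 81.852 = 399.72 kPa.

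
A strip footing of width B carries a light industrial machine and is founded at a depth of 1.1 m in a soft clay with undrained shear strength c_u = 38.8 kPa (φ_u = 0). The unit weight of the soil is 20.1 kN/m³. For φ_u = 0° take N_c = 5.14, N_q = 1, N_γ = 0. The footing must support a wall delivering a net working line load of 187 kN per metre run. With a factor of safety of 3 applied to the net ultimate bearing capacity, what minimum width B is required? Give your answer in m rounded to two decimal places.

Overburden at base level: q = 20.1 × 1.1 = 22.11 kPa.
Cohesion term c·N_c = 38.8 × 5.14 = 199.43 kPa; surcharge term q·N_q = 22.11 × 1 = 22.11 kPa.
q_ult = 199.43 + 22.11 = 221.54 kPa.
For φ = 0 the ½γBN_γ term vanishes, so q_ult is independent of B. q_net = 221.54 − 22.11 = 199.43 kPa; q_all(net) = 199.43/3 = 66.477 kPa.
Required width B = w / q_all(net) = 187 / 66.477 = 2.813 m.

B = 2.81 m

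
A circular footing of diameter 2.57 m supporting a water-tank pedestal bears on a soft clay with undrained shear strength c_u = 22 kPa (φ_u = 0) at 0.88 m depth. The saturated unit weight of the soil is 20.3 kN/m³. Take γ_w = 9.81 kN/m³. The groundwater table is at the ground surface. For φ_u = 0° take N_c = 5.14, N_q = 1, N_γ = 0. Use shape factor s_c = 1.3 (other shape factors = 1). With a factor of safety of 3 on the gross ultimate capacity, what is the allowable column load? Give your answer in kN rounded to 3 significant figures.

γ' = 20.3 − 9.81 = 10.49 kN/m³ (submerged throughout). q = 10.49 × 0.88 = 9.2312 kPa.
c·N_c·s_c = 22 × 5.14 × 1.3 = 147 kPa
q·N_q = 9.2312 × 1 = 9.2312 kPa
q_ult = 147 + 9.2312 = 156.24 kPa.
Gross allowable pressure q_all = 156.24 / 3 = 52.078 kPa.
Footing area = 5.1875 m², so allowable column load = 52.078 × 5.1875 = 270.16 kN.

P_all ≈ 270 kN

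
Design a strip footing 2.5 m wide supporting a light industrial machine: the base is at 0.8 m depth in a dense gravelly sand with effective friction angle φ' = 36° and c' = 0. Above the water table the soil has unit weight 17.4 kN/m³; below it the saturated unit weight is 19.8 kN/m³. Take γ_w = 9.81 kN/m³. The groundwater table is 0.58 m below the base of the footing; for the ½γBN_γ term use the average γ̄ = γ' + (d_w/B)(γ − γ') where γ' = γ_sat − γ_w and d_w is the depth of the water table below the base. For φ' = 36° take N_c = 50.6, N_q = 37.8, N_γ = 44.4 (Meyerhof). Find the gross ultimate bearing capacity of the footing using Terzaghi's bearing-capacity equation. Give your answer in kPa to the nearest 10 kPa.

q_ult ≈ 1180 kPa

q = γ·D_f = 17.4 × 0.8 = 13.92 kPa.
γ' = 9.99 kN/m³; averaging over the depth B below the base, γ̄ = γ' + (d_w/B)(γ − γ') = 11.709 kN/m³.
q·N_q = 13.92 × 37.8 = 526.18 kPa
0.5·γ·B·N_γ = 0.5 × 11.709 × 2.5 × 44.4 = 649.86 kPa
q_ult = 526.18 + 649.86 = 1176 kPa.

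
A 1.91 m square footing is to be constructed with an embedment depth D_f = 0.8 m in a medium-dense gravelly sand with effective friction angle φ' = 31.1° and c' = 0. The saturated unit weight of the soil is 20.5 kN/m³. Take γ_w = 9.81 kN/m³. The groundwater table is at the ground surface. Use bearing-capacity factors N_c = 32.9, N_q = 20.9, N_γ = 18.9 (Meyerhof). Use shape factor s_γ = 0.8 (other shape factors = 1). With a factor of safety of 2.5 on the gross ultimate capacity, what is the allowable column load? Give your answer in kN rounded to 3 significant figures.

P_all ≈ 486 kN

γ' = 20.5 − 9.81 = 10.69 kN/m³ (submerged throughout). q = 10.69 × 0.8 = 8.552 kPa; the same γ' applies in the ½γBN_γ term.
q·N_q = 8.552 × 20.9 = 178.74 kPa
0.5·γ·B·N_γ·s_γ = 0.5 × 10.69 × 1.91 × 18.9 × 0.8 = 154.36 kPa
q_ult = 178.74 + 154.36 = 333.1 kPa.
Gross allowable pressure q_all = 333.1 / 2.5 = 133.24 kPa.
Footing area = 3.6481 m², so allowable column load = 133.24 × 3.6481 = 486.07 kN.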